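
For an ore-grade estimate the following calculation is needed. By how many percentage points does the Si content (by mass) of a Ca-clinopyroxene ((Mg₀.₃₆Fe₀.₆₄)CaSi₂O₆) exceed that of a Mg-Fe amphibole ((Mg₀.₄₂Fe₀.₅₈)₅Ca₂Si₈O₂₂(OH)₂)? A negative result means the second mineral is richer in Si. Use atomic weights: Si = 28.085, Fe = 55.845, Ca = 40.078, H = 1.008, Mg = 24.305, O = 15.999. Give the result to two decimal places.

-1.13 percentage points

First mineral: 56.170 g Si in 236.733 g formula = 23.73 wt% Si.
Second mineral: 224.680 g Si in 903.819 g formula = 24.86 wt% Si.
23.73% − 24.86% gives a difference of -1.13 percentage points.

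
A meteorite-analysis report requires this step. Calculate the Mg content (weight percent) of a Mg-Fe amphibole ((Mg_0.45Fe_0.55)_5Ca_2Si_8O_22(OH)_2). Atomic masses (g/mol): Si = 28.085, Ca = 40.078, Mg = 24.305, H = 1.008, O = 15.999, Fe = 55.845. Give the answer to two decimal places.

Formula mass = 2.25*24.305 + 2.75*55.845 + 2*40.078 + 8*28.085 + 24*15.999 + 2*1.008 = 899.088 g/mol, of which 54.686 g is Mg.
So Mg makes up 54.686/899.088 = 0.0608 of the mass, i.e. 6.08%.

6.08 weight percent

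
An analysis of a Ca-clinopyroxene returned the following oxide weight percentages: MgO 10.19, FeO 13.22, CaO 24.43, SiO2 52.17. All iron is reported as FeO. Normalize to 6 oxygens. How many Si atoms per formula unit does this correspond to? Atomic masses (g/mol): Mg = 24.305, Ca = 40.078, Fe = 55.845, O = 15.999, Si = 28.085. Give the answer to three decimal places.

1.997 Si apfu

MgO: 10.19/40.304 = 0.25283 mol → 0.25283 mol Mg, 0.25283 mol O.
FeO: 13.22/71.844 = 0.18401 mol → 0.18401 mol Fe, 0.18401 mol O.
CaO: 24.43/56.077 = 0.43565 mol → 0.43565 mol Ca, 0.43565 mol O.
SiO2: 52.17/60.083 = 0.86830 mol → 0.86830 mol Si, 1.73660 mol O.
Total oxygen = 2.60909 mol. Normalization factor = 6/2.60909 = 2.29965.
Si per 6 O = 0.86830 × 2.29965 = 1.997.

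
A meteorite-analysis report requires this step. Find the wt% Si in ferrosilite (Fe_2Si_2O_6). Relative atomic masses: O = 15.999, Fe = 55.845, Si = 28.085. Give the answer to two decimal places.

M(Fe_2Si_2O_6) = 263.854 g/mol.
Si contributes 2 × 28.085 = 56.170 g per mole.
56.170/263.854 = 0.2129 → 21.29%.

21.29 mass %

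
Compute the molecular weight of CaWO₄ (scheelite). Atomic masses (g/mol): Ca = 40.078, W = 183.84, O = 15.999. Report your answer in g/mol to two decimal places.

287.91 g/mol

M = 1*40.078 + 1*183.84 + 4*15.999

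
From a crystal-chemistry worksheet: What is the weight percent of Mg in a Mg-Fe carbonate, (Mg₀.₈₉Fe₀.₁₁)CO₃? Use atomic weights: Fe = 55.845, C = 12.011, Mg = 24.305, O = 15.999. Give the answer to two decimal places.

24.64 weight percent

M((Mg₀.₈₉Fe₀.₁₁)CO₃) = 87.782 g/mol.
Mg contributes 0.89 × 24.305 = 21.631 g per mole.
21.631/87.782 = 0.2464 → 24.64%.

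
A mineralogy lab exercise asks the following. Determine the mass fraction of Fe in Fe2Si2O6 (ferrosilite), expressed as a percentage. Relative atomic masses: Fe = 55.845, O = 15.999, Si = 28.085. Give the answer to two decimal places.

M(Fe2Si2O6) = 263.854 g/mol.
Fe contributes 2 × 55.845 = 111.690 g per mole.
111.690/263.854 = 0.4233 → 42.33%.

42.33 wt%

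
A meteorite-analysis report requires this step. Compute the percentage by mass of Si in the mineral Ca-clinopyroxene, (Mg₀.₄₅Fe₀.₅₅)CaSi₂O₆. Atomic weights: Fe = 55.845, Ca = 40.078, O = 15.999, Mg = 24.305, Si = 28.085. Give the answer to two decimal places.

M((Mg₀.₄₅Fe₀.₅₅)CaSi₂O₆) = 233.894 g/mol.
Si contributes 2 × 28.085 = 56.170 g per mole.
56.170/233.894 = 0.2402 → 24.02%.

24.02 weight percent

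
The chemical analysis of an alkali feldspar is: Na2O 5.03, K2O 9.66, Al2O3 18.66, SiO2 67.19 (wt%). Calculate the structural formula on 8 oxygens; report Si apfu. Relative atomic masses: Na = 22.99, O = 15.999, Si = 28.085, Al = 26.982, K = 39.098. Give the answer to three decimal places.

3.013 Si apfu

Na2O: 5.03/61.979 = 0.08116 mol → 0.16232 mol Na, 0.08116 mol O.
K2O: 9.66/94.195 = 0.10255 mol → 0.20510 mol K, 0.10255 mol O.
Al2O3: 18.66/101.961 = 0.18301 mol → 0.36602 mol Al, 0.54903 mol O.
SiO2: 67.19/60.083 = 1.11829 mol → 1.11829 mol Si, 2.23658 mol O.
Total oxygen = 2.96932 mol. Normalization factor = 8/2.96932 = 2.69422.
Si per 8 O = 1.11829 × 2.69422 = 3.013.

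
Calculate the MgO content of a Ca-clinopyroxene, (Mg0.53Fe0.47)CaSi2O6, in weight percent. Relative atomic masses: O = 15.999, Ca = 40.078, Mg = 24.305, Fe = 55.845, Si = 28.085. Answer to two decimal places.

Formula mass = 231.371 g/mol.
0.53 Mg → 0.5300 mol MgO per formula unit; M(MgO) = 40.304, so MgO mass = 21.361 g.
21.361/231.371 × 100 = 9.23 wt%.

9.23 wt%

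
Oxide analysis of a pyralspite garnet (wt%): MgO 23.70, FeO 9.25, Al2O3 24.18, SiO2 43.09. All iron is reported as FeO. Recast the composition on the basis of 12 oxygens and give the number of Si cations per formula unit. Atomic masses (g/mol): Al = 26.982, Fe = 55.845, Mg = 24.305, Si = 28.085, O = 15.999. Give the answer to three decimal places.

3.006 Si apfu

23.70 wt% MgO ÷ 40.304 g/mol = 0.58803 mol, giving 0.58803 Mg and 0.58803 O.
9.25 wt% FeO ÷ 71.844 g/mol = 0.12875 mol, giving 0.12875 Fe and 0.12875 O.
24.18 wt% Al2O3 ÷ 101.961 g/mol = 0.23715 mol, giving 0.47430 Al and 0.71145 O.
43.09 wt% SiO2 ÷ 60.083 g/mol = 0.71717 mol, giving 0.71717 Si and 1.43434 O.
Oxygen sums to 2.86257; scaling by 12/2.86257 = 4.19204 puts the formula on 12 O.
Si: 0.71717 × 4.19204 = 3.006 atoms per formula unit.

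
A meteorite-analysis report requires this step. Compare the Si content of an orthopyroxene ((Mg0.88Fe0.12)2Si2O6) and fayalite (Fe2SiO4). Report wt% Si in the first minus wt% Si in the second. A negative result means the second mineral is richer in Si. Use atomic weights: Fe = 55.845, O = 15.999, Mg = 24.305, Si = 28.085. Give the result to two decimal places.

13.18 percentage points

M((Mg0.88Fe0.12)2Si2O6) = 208.344 g/mol, so wt% Si = 56.170/208.344 × 100 = 26.96%.
M(Fe2SiO4) = 203.771 g/mol, so wt% Si = 28.085/203.771 × 100 = 13.78%.
26.96 − 13.78 = 13.18 pp.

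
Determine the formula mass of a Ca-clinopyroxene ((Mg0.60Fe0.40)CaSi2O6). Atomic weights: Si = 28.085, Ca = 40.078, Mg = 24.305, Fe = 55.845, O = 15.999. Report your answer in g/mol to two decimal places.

The formula mass is the sum 0.60×24.305 + 0.40×55.845 + 1×40.078 + 2×28.085 + 6×15.999.

229.16 g/mol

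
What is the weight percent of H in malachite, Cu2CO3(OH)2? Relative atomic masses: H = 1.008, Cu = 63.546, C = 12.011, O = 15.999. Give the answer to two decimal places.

Formula mass = 2·63.546 + 1·12.011 + 5·15.999 + 2·1.008 = 221.114 g/mol, of which 2.016 g is H.
So H makes up 2.016/221.114 = 0.0091 of the mass, i.e. 0.91%.

0.91 weight percent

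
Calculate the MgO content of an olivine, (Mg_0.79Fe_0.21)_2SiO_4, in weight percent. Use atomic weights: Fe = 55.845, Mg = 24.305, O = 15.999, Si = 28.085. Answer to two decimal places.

M((Mg_0.79Fe_0.21)_2SiO_4) = 153.938 g/mol; M(MgO) = 40.304 g/mol.
Moles MgO per formula unit = 1.58 Mg ÷ 1 = 1.5800.
MgO fraction = (1.5800 × 40.304) / 153.938 = 63.680/153.938 = 0.4137.

41.37 wt%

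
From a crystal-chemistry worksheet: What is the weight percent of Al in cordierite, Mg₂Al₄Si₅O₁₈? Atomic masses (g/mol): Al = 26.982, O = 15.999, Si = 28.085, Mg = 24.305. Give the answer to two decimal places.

18.45 mass %

M(Mg₂Al₄Si₅O₁₈) = 584.945 g/mol.
Al contributes 4 × 26.982 = 107.928 g per mole.
107.928/584.945 = 0.1845 → 18.45%.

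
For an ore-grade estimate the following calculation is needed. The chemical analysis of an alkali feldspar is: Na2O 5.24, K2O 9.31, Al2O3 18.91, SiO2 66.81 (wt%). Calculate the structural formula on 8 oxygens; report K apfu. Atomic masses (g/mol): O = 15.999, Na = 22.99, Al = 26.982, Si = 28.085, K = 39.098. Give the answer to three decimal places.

0.534 K apfu

Na2O (M=61.979): mol = 0.08454; Na = 0.16908, O = 0.08454.
K2O (M=94.195): mol = 0.09884; K = 0.19768, O = 0.09884.
Al2O3 (M=101.961): mol = 0.18546; Al = 0.37092, O = 0.55638.
SiO2 (M=60.083): mol = 1.11196; Si = 1.11196, O = 2.22392.
ΣO = 2.96368; factor = 8/ΣO = 2.69935.
K apfu = 0.19768 × 2.69935 = 0.534.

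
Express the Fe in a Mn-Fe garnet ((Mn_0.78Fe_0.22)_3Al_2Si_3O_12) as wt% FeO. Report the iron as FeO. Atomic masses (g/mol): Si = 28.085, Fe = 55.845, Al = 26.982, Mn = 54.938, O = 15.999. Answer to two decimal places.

9.57 wt%

Molar mass of (Mn_0.78Fe_0.22)_3Al_2Si_3O_12 = 2.34·54.938 + 0.66·55.845 + 2·26.982 + 3·28.085 + 12·15.999 = 495.620 g/mol.
Each formula unit contains 0.66 Fe, equivalent to 0.66/1 = 0.6600 mol FeO.
M(FeO) = 1×55.845 + 1×15.999 = 71.844 g/mol.
Mass of FeO per formula unit = 0.6600 × 71.844 = 47.417 g.
FeO wt% = 47.417 / 495.620 × 100 = 9.57%.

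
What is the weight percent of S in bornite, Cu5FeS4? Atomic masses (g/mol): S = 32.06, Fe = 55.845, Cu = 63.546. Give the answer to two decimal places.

25.56 wt%

M(Cu5FeS4) = 501.815 g/mol.
S contributes 4 × 32.06 = 128.240 g per mole.
128.240/501.815 = 0.2556 → 25.56%.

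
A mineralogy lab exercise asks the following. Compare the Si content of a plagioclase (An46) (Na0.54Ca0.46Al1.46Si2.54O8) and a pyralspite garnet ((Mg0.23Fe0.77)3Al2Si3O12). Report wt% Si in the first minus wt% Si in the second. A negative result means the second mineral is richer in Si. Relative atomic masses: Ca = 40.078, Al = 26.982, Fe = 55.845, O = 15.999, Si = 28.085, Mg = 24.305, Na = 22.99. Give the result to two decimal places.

8.76 percentage points

First mineral: 71.336 g Si in 269.572 g formula = 26.46 wt% Si.
Second mineral: 84.255 g Si in 475.979 g formula = 17.70 wt% Si.
26.46% − 17.70% gives a difference of 8.76 percentage points.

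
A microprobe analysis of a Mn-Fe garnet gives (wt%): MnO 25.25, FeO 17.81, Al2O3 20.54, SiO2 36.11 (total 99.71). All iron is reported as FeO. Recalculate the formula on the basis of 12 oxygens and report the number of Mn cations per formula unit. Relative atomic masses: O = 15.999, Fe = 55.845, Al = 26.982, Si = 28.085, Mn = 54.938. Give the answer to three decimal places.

1.772 Mn apfu

MnO (M=70.937): mol = 0.35595; Mn = 0.35595, O = 0.35595.
FeO (M=71.844): mol = 0.24790; Fe = 0.24790, O = 0.24790.
Al2O3 (M=101.961): mol = 0.20145; Al = 0.40290, O = 0.60435.
SiO2 (M=60.083): mol = 0.60100; Si = 0.60100, O = 1.20200.
ΣO = 2.41020; factor = 12/ΣO = 4.97884.
Mn apfu = 0.35595 × 4.97884 = 1.772.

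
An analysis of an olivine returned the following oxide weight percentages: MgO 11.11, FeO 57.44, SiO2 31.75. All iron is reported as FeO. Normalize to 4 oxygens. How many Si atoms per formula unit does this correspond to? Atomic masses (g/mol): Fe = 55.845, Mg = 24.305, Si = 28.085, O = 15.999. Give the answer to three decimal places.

11.11 wt% MgO ÷ 40.304 g/mol = 0.27566 mol, giving 0.27566 Mg and 0.27566 O.
57.44 wt% FeO ÷ 71.844 g/mol = 0.79951 mol, giving 0.79951 Fe and 0.79951 O.
31.75 wt% SiO2 ÷ 60.083 g/mol = 0.52844 mol, giving 0.52844 Si and 1.05688 O.
Oxygen sums to 2.13205; scaling by 4/2.13205 = 1.87613 puts the formula on 4 O.
Si: 0.52844 × 1.87613 = 0.991 atoms per formula unit.

0.991 Si apfu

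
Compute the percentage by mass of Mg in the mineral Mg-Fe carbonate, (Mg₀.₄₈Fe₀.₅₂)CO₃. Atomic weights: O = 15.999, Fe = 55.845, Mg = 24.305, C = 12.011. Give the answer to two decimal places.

11.58 wt%

Formula mass = 0.48·24.305 + 0.52·55.845 + 1·12.011 + 3·15.999 = 100.714 g/mol, of which 11.666 g is Mg.
So Mg makes up 11.666/100.714 = 0.1158 of the mass, i.e. 11.58%.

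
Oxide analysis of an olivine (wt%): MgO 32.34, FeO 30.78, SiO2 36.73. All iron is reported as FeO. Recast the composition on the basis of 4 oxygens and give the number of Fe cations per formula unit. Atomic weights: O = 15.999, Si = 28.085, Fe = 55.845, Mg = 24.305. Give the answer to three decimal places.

0.698 Fe apfu

MgO: 32.34/40.304 = 0.80240 mol → 0.80240 mol Mg, 0.80240 mol O.
FeO: 30.78/71.844 = 0.42843 mol → 0.42843 mol Fe, 0.42843 mol O.
SiO2: 36.73/60.083 = 0.61132 mol → 0.61132 mol Si, 1.22264 mol O.
Total oxygen = 2.45347 mol. Normalization factor = 4/2.45347 = 1.63034.
Fe per 4 O = 0.42843 × 1.63034 = 0.698.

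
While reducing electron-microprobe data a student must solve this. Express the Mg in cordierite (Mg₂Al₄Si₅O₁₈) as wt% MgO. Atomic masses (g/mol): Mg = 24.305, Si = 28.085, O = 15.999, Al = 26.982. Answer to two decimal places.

13.78 wt%

M(Mg₂Al₄Si₅O₁₈) = 584.945 g/mol; M(MgO) = 40.304 g/mol.
Moles MgO per formula unit = 2 Mg ÷ 1 = 2.0000.
MgO fraction = (2.0000 × 40.304) / 584.945 = 80.608/584.945 = 0.1378.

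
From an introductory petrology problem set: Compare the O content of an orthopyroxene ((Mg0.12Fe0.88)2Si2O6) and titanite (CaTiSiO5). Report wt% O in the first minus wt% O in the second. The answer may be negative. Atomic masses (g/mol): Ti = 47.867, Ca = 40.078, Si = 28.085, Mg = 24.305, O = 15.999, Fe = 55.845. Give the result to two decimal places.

-3.35 percentage points

M((Mg0.12Fe0.88)2Si2O6) = 256.284 g/mol, so wt% O = 95.994/256.284 × 100 = 37.46%.
M(CaTiSiO5) = 196.025 g/mol, so wt% O = 79.995/196.025 × 100 = 40.81%.
37.46 − 40.81 = -3.35 pp.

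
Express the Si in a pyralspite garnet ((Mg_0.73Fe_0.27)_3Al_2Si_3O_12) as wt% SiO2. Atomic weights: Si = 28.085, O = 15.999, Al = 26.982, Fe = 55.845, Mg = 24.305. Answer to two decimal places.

M((Mg_0.73Fe_0.27)_3Al_2Si_3O_12) = 428.669 g/mol; M(SiO2) = 60.083 g/mol.
Moles SiO2 per formula unit = 3 Si ÷ 1 = 3.0000.
SiO2 fraction = (3.0000 × 60.083) / 428.669 = 180.249/428.669 = 0.4205.

42.05 wt%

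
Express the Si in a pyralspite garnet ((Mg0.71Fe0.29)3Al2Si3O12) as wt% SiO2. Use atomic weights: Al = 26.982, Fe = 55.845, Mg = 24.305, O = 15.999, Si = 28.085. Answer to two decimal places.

41.86 wt%

Molar mass of (Mg0.71Fe0.29)3Al2Si3O12 = 2.13·24.305 + 0.87·55.845 + 2·26.982 + 3·28.085 + 12·15.999 = 430.562 g/mol.
Each formula unit contains 3 Si, equivalent to 3/1 = 3.0000 mol SiO2.
M(SiO2) = 1×28.085 + 2×15.999 = 60.083 g/mol.
Mass of SiO2 per formula unit = 3.0000 × 60.083 = 180.249 g.
SiO2 wt% = 180.249 / 430.562 × 100 = 41.86%.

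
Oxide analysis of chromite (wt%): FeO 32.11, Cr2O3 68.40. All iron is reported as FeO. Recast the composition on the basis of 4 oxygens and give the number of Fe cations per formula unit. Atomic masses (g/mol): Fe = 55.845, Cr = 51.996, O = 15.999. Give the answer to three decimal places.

0.995 Fe apfu

FeO: 32.11/71.844 = 0.44694 mol → 0.44694 mol Fe, 0.44694 mol O.
Cr2O3: 68.40/151.989 = 0.45003 mol → 0.90006 mol Cr, 1.35009 mol O.
Total oxygen = 1.79703 mol. Normalization factor = 4/1.79703 = 2.22589.
Fe per 4 O = 0.44694 × 2.22589 = 0.995.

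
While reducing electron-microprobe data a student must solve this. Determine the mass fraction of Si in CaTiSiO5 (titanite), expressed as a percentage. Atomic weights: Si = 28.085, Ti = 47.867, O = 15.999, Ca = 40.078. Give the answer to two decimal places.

14.33 weight percent

Molar mass of CaTiSiO5: 1·40.078 + 1·47.867 + 1·28.085 + 5·15.999 = 196.025 g/mol.
Mass of Si per formula unit: 1 × 28.085 = 28.085 g.
Weight fraction Si = 28.085 / 196.025 = 0.1433.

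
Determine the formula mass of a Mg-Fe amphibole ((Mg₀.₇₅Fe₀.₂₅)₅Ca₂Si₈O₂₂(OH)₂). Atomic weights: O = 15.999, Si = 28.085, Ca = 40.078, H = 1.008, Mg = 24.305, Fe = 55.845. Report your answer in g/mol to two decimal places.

M = 3.75(24.305) + 1.25(55.845) + 2(40.078) + 8(28.085) + 24(15.999) + 2(1.008)

851.78 g/mol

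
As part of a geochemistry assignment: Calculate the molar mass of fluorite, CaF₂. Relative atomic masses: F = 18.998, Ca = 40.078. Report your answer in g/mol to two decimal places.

78.07 g/mol

The formula mass is the sum 1·40.078 + 2·18.998.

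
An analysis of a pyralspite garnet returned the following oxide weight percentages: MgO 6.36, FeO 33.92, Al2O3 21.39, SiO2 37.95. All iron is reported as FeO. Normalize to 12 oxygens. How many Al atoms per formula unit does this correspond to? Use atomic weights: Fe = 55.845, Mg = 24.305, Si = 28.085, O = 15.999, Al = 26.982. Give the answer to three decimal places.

1.996 Al apfu

MgO: 6.36/40.304 = 0.15780 mol → 0.15780 mol Mg, 0.15780 mol O.
FeO: 33.92/71.844 = 0.47213 mol → 0.47213 mol Fe, 0.47213 mol O.
Al2O3: 21.39/101.961 = 0.20979 mol → 0.41958 mol Al, 0.62937 mol O.
SiO2: 37.95/60.083 = 0.63163 mol → 0.63163 mol Si, 1.26326 mol O.
Total oxygen = 2.52256 mol. Normalization factor = 12/2.52256 = 4.75707.
Al per 12 O = 0.41958 × 4.75707 = 1.996.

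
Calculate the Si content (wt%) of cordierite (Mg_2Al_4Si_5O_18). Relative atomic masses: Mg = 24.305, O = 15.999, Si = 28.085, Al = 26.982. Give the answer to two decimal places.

Molar mass of Mg_2Al_4Si_5O_18: 2×24.305 + 4×26.982 + 5×28.085 + 18×15.999 = 584.945 g/mol.
Mass of Si per formula unit: 5 × 28.085 = 140.425 g.
Weight fraction Si = 140.425 / 584.945 = 0.2401.

24.01 wt%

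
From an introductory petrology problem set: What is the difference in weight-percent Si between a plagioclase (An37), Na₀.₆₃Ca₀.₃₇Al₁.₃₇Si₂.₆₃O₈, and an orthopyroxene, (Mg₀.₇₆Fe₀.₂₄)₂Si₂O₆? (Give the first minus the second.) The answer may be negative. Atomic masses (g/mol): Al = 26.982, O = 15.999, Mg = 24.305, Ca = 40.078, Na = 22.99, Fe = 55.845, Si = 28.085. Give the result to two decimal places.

First mineral: 73.864 g Si in 268.133 g formula = 27.55 wt% Si.
Second mineral: 56.170 g Si in 215.913 g formula = 26.02 wt% Si.
27.55% − 26.02% gives a difference of 1.53 percentage points.

1.53 percentage points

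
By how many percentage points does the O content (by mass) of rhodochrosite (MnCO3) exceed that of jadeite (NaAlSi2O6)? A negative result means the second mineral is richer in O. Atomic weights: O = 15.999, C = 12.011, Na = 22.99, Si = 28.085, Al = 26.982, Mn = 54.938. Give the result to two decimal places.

First mineral: 47.997 g O in 114.946 g formula = 41.76 wt% O.
Second mineral: 95.994 g O in 202.136 g formula = 47.49 wt% O.
41.76% − 47.49% gives a difference of -5.73 percentage points.

-5.73 percentage points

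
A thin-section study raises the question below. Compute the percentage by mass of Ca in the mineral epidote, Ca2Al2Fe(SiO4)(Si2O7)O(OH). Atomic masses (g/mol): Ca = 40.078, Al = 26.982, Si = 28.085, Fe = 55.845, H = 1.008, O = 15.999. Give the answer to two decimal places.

Molar mass of Ca2Al2Fe(SiO4)(Si2O7)O(OH): 2*40.078 + 2*26.982 + 1*55.845 + 3*28.085 + 13*15.999 + 1*1.008 = 483.215 g/mol.
Mass of Ca per formula unit: 2 × 40.078 = 80.156 g.
Weight fraction Ca = 80.156 / 483.215 = 0.1659.

16.59 mass %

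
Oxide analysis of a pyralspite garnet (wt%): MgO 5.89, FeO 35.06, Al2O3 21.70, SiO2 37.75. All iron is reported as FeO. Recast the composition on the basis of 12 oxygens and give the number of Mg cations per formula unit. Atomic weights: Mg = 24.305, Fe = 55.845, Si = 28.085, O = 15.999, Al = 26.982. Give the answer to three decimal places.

5.89 wt% MgO ÷ 40.304 g/mol = 0.14614 mol, giving 0.14614 Mg and 0.14614 O.
35.06 wt% FeO ÷ 71.844 g/mol = 0.48800 mol, giving 0.48800 Fe and 0.48800 O.
21.70 wt% Al2O3 ÷ 101.961 g/mol = 0.21283 mol, giving 0.42566 Al and 0.63849 O.
37.75 wt% SiO2 ÷ 60.083 g/mol = 0.62830 mol, giving 0.62830 Si and 1.25660 O.
Oxygen sums to 2.52923; scaling by 12/2.52923 = 4.74453 puts the formula on 12 O.
Mg: 0.14614 × 4.74453 = 0.693 atoms per formula unit.

0.693 Mg apfu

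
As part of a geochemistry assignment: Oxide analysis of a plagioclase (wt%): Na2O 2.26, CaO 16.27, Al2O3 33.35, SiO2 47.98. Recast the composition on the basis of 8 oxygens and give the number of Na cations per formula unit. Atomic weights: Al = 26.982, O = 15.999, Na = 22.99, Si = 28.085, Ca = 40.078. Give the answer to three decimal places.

Na2O: 2.26/61.979 = 0.03646 mol → 0.07292 mol Na, 0.03646 mol O.
CaO: 16.27/56.077 = 0.29014 mol → 0.29014 mol Ca, 0.29014 mol O.
Al2O3: 33.35/101.961 = 0.32709 mol → 0.65418 mol Al, 0.98127 mol O.
SiO2: 47.98/60.083 = 0.79856 mol → 0.79856 mol Si, 1.59712 mol O.
Total oxygen = 2.90499 mol. Normalization factor = 8/2.90499 = 2.75388.
Na per 8 O = 0.07292 × 2.75388 = 0.201.

0.201 Na apfu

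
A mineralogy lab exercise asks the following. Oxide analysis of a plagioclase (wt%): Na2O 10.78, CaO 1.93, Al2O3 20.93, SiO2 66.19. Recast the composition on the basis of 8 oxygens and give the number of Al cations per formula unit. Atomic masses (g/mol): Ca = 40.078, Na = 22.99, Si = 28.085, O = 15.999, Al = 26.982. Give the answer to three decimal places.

1.085 Al apfu

Na2O: 10.78/61.979 = 0.17393 mol → 0.34786 mol Na, 0.17393 mol O.
CaO: 1.93/56.077 = 0.03442 mol → 0.03442 mol Ca, 0.03442 mol O.
Al2O3: 20.93/101.961 = 0.20527 mol → 0.41054 mol Al, 0.61581 mol O.
SiO2: 66.19/60.083 = 1.10164 mol → 1.10164 mol Si, 2.20328 mol O.
Total oxygen = 3.02744 mol. Normalization factor = 8/3.02744 = 2.64250.
Al per 8 O = 0.41054 × 2.64250 = 1.085.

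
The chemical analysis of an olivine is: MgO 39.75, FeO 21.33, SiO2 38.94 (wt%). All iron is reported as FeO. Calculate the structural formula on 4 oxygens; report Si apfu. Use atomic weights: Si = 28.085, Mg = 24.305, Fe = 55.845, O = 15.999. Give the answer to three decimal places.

1.005 Si apfu

39.75 wt% MgO ÷ 40.304 g/mol = 0.98625 mol, giving 0.98625 Mg and 0.98625 O.
21.33 wt% FeO ÷ 71.844 g/mol = 0.29689 mol, giving 0.29689 Fe and 0.29689 O.
38.94 wt% SiO2 ÷ 60.083 g/mol = 0.64810 mol, giving 0.64810 Si and 1.29620 O.
Oxygen sums to 2.57934; scaling by 4/2.57934 = 1.55078 puts the formula on 4 O.
Si: 0.64810 × 1.55078 = 1.005 atoms per formula unit.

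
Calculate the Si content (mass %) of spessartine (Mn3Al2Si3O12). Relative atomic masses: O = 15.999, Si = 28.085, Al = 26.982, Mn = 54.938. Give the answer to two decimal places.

17.02 mass %

Molar mass of Mn3Al2Si3O12: 3*54.938 + 2*26.982 + 3*28.085 + 12*15.999 = 495.021 g/mol.
Mass of Si per formula unit: 3 × 28.085 = 84.255 g.
Weight fraction Si = 84.255 / 495.021 = 0.1702.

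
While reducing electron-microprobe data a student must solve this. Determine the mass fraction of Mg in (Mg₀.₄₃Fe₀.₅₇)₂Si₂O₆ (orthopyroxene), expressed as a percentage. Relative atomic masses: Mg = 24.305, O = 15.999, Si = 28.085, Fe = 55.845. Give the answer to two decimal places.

Molar mass of (Mg₀.₄₃Fe₀.₅₇)₂Si₂O₆: 0.86×24.305 + 1.14×55.845 + 2×28.085 + 6×15.999 = 236.730 g/mol.
Mass of Mg per formula unit: 0.86 × 24.305 = 20.902 g.
Weight fraction Mg = 20.902 / 236.730 = 0.0883.

8.83 wt%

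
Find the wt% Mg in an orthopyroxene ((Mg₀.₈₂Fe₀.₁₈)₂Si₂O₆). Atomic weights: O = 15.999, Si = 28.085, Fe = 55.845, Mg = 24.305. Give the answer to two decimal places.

18.79 mass %

Formula mass = 1.64*24.305 + 0.36*55.845 + 2*28.085 + 6*15.999 = 212.128 g/mol, of which 39.860 g is Mg.
So Mg makes up 39.860/212.128 = 0.1879 of the mass, i.e. 18.79%.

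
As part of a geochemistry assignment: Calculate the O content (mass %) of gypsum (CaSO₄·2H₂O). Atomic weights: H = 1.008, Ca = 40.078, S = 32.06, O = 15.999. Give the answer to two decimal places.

55.76 mass %

Formula mass = 1·40.078 + 1·32.06 + 6·15.999 + 4·1.008 = 172.164 g/mol, of which 95.994 g is O.
So O makes up 95.994/172.164 = 0.5576 of the mass, i.e. 55.76%.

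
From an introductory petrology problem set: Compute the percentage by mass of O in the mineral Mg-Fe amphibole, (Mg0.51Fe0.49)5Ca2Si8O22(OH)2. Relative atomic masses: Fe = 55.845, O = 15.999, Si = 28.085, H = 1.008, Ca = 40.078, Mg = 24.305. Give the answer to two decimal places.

Formula mass = 2.55×24.305 + 2.45×55.845 + 2×40.078 + 8×28.085 + 24×15.999 + 2×1.008 = 889.626 g/mol, of which 383.976 g is O.
So O makes up 383.976/889.626 = 0.4316 of the mass, i.e. 43.16%.

43.16 wt%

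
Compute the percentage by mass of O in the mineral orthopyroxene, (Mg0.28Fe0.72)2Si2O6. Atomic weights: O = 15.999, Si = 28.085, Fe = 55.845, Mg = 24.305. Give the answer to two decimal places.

38.99 wt%

Formula mass = 0.56*24.305 + 1.44*55.845 + 2*28.085 + 6*15.999 = 246.192 g/mol, of which 95.994 g is O.
So O makes up 95.994/246.192 = 0.3899 of the mass, i.e. 38.99%.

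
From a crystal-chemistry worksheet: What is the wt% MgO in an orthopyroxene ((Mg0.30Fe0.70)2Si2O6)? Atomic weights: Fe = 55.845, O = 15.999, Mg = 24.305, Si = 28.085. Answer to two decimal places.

9.87 wt%

Molar mass of (Mg0.30Fe0.70)2Si2O6 = 0.60*24.305 + 1.40*55.845 + 2*28.085 + 6*15.999 = 244.930 g/mol.
Each formula unit contains 0.60 Mg, equivalent to 0.60/1 = 0.6000 mol MgO.
M(MgO) = 1×24.305 + 1×15.999 = 40.304 g/mol.
Mass of MgO per formula unit = 0.6000 × 40.304 = 24.182 g.
MgO wt% = 24.182 / 244.930 × 100 = 9.87%.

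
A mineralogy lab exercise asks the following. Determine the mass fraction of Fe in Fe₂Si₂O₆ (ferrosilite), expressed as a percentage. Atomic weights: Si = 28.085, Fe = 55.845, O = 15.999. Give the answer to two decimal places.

42.33 mass %

Molar mass of Fe₂Si₂O₆: 2×55.845 + 2×28.085 + 6×15.999 = 263.854 g/mol.
Mass of Fe per formula unit: 2 × 55.845 = 111.690 g.
Weight fraction Fe = 111.690 / 263.854 = 0.4233.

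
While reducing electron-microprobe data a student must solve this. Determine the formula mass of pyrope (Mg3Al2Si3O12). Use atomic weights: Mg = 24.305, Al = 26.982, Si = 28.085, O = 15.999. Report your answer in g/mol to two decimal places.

Mg: 3 × 24.305 = 72.9150
Al: 2 × 26.982 = 53.9640
Si: 3 × 28.085 = 84.2550
O: 12 × 15.999 = 191.9880
Summing the contributions gives the formula mass.

403.12 g/mol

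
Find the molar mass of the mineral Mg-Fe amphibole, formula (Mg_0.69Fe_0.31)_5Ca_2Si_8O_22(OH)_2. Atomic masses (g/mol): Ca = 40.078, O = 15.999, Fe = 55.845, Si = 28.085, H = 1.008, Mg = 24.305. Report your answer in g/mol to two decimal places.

861.24 g/mol

M = 3.45*24.305 + 1.55*55.845 + 2*40.078 + 8*28.085 + 24*15.999 + 2*1.008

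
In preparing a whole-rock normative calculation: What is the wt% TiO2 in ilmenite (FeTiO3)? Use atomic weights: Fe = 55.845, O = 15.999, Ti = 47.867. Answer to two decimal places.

Molar mass of FeTiO3 = 1×55.845 + 1×47.867 + 3×15.999 = 151.709 g/mol.
Each formula unit contains 1 Ti, equivalent to 1/1 = 1.0000 mol TiO2.
M(TiO2) = 1×47.867 + 2×15.999 = 79.865 g/mol.
Mass of TiO2 per formula unit = 1.0000 × 79.865 = 79.865 g.
TiO2 wt% = 79.865 / 151.709 × 100 = 52.64%.

52.64 wt%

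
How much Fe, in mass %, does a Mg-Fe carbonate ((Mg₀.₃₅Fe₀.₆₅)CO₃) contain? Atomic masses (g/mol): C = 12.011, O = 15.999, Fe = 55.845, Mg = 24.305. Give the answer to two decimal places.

34.63 mass %

Molar mass of (Mg₀.₃₅Fe₀.₆₅)CO₃: 0.35×24.305 + 0.65×55.845 + 1×12.011 + 3×15.999 = 104.814 g/mol.
Mass of Fe per formula unit: 0.65 × 55.845 = 36.299 g.
Weight fraction Fe = 36.299 / 104.814 = 0.3463.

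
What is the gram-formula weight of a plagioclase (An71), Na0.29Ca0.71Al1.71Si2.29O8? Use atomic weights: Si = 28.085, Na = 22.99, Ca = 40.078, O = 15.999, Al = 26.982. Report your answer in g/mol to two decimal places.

The formula mass is the sum 0.29(22.99) + 0.71(40.078) + 1.71(26.982) + 2.29(28.085) + 8(15.999).

273.57 g/mol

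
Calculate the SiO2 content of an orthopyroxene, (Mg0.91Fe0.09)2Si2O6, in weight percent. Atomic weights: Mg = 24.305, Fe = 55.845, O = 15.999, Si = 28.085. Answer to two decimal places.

58.21 wt%

M((Mg0.91Fe0.09)2Si2O6) = 206.451 g/mol; M(SiO2) = 60.083 g/mol.
Moles SiO2 per formula unit = 2 Si ÷ 1 = 2.0000.
SiO2 fraction = (2.0000 × 60.083) / 206.451 = 120.166/206.451 = 0.5821.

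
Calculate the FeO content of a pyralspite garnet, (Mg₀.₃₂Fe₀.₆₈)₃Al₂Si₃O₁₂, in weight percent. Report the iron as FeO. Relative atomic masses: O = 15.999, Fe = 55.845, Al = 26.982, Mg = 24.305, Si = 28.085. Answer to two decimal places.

Molar mass of (Mg₀.₃₂Fe₀.₆₈)₃Al₂Si₃O₁₂ = 0.96·24.305 + 2.04·55.845 + 2·26.982 + 3·28.085 + 12·15.999 = 467.464 g/mol.
Each formula unit contains 2.04 Fe, equivalent to 2.04/1 = 2.0400 mol FeO.
M(FeO) = 1×55.845 + 1×15.999 = 71.844 g/mol.
Mass of FeO per formula unit = 2.0400 × 71.844 = 146.562 g.
FeO wt% = 146.562 / 467.464 × 100 = 31.35%.

31.35 wt%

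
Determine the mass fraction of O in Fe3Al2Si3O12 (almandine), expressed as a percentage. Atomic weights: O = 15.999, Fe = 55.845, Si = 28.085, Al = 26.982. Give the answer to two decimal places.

38.57 wt%

M(Fe3Al2Si3O12) = 497.742 g/mol.
O contributes 12 × 15.999 = 191.988 g per mole.
191.988/497.742 = 0.3857 → 38.57%.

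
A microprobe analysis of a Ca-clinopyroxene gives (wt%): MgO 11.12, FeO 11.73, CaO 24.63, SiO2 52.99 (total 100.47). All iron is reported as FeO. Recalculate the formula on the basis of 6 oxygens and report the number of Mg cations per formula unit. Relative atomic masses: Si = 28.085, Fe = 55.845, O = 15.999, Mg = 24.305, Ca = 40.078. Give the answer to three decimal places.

0.627 Mg apfu

MgO: 11.12/40.304 = 0.27590 mol → 0.27590 mol Mg, 0.27590 mol O.
FeO: 11.73/71.844 = 0.16327 mol → 0.16327 mol Fe, 0.16327 mol O.
CaO: 24.63/56.077 = 0.43922 mol → 0.43922 mol Ca, 0.43922 mol O.
SiO2: 52.99/60.083 = 0.88195 mol → 0.88195 mol Si, 1.76390 mol O.
Total oxygen = 2.64229 mol. Normalization factor = 6/2.64229 = 2.27076.
Mg per 6 O = 0.27590 × 2.27076 = 0.627.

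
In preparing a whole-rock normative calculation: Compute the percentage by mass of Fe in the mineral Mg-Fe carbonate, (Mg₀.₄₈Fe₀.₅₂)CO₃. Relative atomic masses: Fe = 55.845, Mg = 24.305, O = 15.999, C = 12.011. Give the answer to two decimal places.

28.83 weight percent

Molar mass of (Mg₀.₄₈Fe₀.₅₂)CO₃: 0.48*24.305 + 0.52*55.845 + 1*12.011 + 3*15.999 = 100.714 g/mol.
Mass of Fe per formula unit: 0.52 × 55.845 = 29.039 g.
Weight fraction Fe = 29.039 / 100.714 = 0.2883.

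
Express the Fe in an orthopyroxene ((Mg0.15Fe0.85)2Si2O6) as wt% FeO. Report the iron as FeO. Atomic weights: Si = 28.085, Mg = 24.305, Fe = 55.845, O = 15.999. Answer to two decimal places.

Formula mass = 254.392 g/mol.
1.70 Fe → 1.7000 mol FeO per formula unit; M(FeO) = 71.844, so FeO mass = 122.135 g.
122.135/254.392 × 100 = 48.01 wt%.

48.01 wt%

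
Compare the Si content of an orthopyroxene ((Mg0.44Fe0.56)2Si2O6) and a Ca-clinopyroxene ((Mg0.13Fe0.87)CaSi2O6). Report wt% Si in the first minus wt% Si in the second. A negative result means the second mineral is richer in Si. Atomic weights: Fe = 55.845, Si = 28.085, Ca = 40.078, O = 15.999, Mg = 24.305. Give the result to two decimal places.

0.77 percentage points

Si in (Mg0.44Fe0.56)2Si2O6: molar mass 236.099 g/mol; 2×28.085 = 56.170 g → 23.79 wt%.
Si in (Mg0.13Fe0.87)CaSi2O6: molar mass 243.987 g/mol; 2×28.085 = 56.170 g → 23.02 wt%.
Difference = 23.79 − 23.02 = 0.77 percentage points.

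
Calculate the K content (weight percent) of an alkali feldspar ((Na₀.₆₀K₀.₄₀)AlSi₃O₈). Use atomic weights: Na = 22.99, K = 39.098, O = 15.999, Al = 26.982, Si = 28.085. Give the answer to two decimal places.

Formula mass = 0.60×22.99 + 0.40×39.098 + 1×26.982 + 3×28.085 + 8×15.999 = 268.662 g/mol, of which 15.639 g is K.
So K makes up 15.639/268.662 = 0.0582 of the mass, i.e. 5.82%.

5.82 weight percent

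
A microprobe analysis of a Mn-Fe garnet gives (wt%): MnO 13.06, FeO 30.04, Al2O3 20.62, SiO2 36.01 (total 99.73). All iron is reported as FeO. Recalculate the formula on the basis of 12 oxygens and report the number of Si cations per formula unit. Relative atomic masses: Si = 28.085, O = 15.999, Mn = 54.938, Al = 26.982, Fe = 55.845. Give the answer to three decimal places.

MnO: 13.06/70.937 = 0.18411 mol → 0.18411 mol Mn, 0.18411 mol O.
FeO: 30.04/71.844 = 0.41813 mol → 0.41813 mol Fe, 0.41813 mol O.
Al2O3: 20.62/101.961 = 0.20223 mol → 0.40446 mol Al, 0.60669 mol O.
SiO2: 36.01/60.083 = 0.59934 mol → 0.59934 mol Si, 1.19868 mol O.
Total oxygen = 2.40761 mol. Normalization factor = 12/2.40761 = 4.98420.
Si per 12 O = 0.59934 × 4.98420 = 2.987.

2.987 Si apfu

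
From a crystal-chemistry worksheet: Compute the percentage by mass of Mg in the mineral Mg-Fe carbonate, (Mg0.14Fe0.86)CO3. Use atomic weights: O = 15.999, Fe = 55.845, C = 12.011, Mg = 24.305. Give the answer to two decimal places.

3.05 weight percent

Formula mass = 0.14·24.305 + 0.86·55.845 + 1·12.011 + 3·15.999 = 111.437 g/mol, of which 3.403 g is Mg.
So Mg makes up 3.403/111.437 = 0.0305 of the mass, i.e. 3.05%.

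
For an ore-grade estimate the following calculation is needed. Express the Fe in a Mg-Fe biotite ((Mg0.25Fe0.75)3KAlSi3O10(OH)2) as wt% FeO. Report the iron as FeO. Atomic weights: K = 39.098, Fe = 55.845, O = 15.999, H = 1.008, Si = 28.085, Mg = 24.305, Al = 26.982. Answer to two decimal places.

33.11 wt%

Formula mass = 488.219 g/mol.
2.25 Fe → 2.2500 mol FeO per formula unit; M(FeO) = 71.844, so FeO mass = 161.649 g.
161.649/488.219 × 100 = 33.11 wt%.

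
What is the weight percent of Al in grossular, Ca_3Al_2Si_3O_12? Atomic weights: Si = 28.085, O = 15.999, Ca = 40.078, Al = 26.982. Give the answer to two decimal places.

11.98 weight percent

Formula mass = 3·40.078 + 2·26.982 + 3·28.085 + 12·15.999 = 450.441 g/mol, of which 53.964 g is Al.
So Al makes up 53.964/450.441 = 0.1198 of the mass, i.e. 11.98%.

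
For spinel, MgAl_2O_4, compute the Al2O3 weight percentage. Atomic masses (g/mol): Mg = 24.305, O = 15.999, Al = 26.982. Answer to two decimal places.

71.67 wt%

Formula mass = 142.265 g/mol.
2 Al → 1.0000 mol Al2O3 per formula unit; M(Al2O3) = 101.961, so Al2O3 mass = 101.961 g.
101.961/142.265 × 100 = 71.67 wt%.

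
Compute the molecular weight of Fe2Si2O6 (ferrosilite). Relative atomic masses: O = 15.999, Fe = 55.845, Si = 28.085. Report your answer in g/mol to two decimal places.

263.85 g/mol

The formula mass is the sum 2(55.845) + 2(28.085) + 6(15.999).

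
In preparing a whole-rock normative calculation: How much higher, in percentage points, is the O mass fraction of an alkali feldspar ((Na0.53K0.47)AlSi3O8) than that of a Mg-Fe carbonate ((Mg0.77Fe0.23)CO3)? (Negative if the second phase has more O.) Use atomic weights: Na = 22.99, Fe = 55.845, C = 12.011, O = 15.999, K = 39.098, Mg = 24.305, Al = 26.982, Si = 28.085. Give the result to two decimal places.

First mineral: 127.992 g O in 269.790 g formula = 47.44 wt% O.
Second mineral: 47.997 g O in 91.567 g formula = 52.42 wt% O.
47.44% − 52.42% gives a difference of -4.98 percentage points.

-4.98 percentage points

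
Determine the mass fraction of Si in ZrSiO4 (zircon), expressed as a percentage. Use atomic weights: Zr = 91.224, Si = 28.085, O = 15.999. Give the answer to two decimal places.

M(ZrSiO4) = 183.305 g/mol.
Si contributes 1 × 28.085 = 28.085 g per mole.
28.085/183.305 = 0.1532 → 15.32%.

15.32 mass %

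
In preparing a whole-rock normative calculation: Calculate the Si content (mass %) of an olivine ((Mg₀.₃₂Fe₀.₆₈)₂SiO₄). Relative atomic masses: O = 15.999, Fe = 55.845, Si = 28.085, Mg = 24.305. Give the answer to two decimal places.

Molar mass of (Mg₀.₃₂Fe₀.₆₈)₂SiO₄: 0.64*24.305 + 1.36*55.845 + 1*28.085 + 4*15.999 = 183.585 g/mol.
Mass of Si per formula unit: 1 × 28.085 = 28.085 g.
Weight fraction Si = 28.085 / 183.585 = 0.1530.

15.30 mass %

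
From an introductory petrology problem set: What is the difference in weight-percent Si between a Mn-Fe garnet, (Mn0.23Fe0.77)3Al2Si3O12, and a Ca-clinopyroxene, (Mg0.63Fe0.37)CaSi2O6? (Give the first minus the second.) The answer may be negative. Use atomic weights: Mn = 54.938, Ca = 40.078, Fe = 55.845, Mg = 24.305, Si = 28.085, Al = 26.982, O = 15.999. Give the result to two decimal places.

Si in (Mn0.23Fe0.77)3Al2Si3O12: molar mass 497.116 g/mol; 3×28.085 = 84.255 g → 16.95 wt%.
Si in (Mg0.63Fe0.37)CaSi2O6: molar mass 228.217 g/mol; 2×28.085 = 56.170 g → 24.61 wt%.
Difference = 16.95 − 24.61 = -7.66 percentage points.

-7.66 percentage points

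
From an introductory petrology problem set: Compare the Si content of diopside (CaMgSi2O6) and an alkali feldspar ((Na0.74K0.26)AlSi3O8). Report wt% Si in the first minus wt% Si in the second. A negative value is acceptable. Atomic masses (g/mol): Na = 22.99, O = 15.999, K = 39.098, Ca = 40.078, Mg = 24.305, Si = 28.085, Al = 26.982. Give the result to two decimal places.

-5.69 percentage points

First mineral: 56.170 g Si in 216.547 g formula = 25.94 wt% Si.
Second mineral: 84.255 g Si in 266.407 g formula = 31.63 wt% Si.
25.94% − 31.63% gives a difference of -5.69 percentage points.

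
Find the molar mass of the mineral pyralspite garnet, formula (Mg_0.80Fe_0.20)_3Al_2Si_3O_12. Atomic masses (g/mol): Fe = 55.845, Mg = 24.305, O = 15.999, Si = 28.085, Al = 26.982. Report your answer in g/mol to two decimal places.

422.05 g/mol

Mg: 2.40 × 24.305 = 58.3320
Fe: 0.60 × 55.845 = 33.5070
Al: 2 × 26.982 = 53.9640
Si: 3 × 28.085 = 84.2550
O: 12 × 15.999 = 191.9880
Summing the contributions gives the formula mass.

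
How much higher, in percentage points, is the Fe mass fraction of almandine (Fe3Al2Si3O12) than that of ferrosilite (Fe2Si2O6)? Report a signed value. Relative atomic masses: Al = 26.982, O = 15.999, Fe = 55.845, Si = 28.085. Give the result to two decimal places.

-8.67 percentage points

First mineral: 167.535 g Fe in 497.742 g formula = 33.66 wt% Fe.
Second mineral: 111.690 g Fe in 263.854 g formula = 42.33 wt% Fe.
33.66% − 42.33% gives a difference of -8.67 percentage points.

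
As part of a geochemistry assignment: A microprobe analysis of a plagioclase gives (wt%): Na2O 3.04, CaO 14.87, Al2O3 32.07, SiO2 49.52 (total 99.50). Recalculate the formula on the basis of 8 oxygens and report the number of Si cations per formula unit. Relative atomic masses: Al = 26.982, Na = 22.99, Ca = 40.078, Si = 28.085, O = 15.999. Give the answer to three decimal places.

2.269 Si apfu

3.04 wt% Na2O ÷ 61.979 g/mol = 0.04905 mol, giving 0.09810 Na and 0.04905 O.
14.87 wt% CaO ÷ 56.077 g/mol = 0.26517 mol, giving 0.26517 Ca and 0.26517 O.
32.07 wt% Al2O3 ÷ 101.961 g/mol = 0.31453 mol, giving 0.62906 Al and 0.94359 O.
49.52 wt% SiO2 ÷ 60.083 g/mol = 0.82419 mol, giving 0.82419 Si and 1.64838 O.
Oxygen sums to 2.90619; scaling by 8/2.90619 = 2.75275 puts the formula on 8 O.
Si: 0.82419 × 2.75275 = 2.269 atoms per formula unit.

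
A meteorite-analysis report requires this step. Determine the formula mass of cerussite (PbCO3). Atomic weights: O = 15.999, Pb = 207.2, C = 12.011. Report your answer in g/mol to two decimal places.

Pb: 1 × 207.2 = 207.2000
C: 1 × 12.011 = 12.0110
O: 3 × 15.999 = 47.9970
Summing the contributions gives the formula mass.

267.21 g/mol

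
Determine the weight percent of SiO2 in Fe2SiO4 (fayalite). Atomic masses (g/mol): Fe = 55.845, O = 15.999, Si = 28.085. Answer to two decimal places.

Molar mass of Fe2SiO4 = 2×55.845 + 1×28.085 + 4×15.999 = 203.771 g/mol.
Each formula unit contains 1 Si, equivalent to 1/1 = 1.0000 mol SiO2.
M(SiO2) = 1×28.085 + 2×15.999 = 60.083 g/mol.
Mass of SiO2 per formula unit = 1.0000 × 60.083 = 60.083 g.
SiO2 wt% = 60.083 / 203.771 × 100 = 29.49%.

29.49 wt%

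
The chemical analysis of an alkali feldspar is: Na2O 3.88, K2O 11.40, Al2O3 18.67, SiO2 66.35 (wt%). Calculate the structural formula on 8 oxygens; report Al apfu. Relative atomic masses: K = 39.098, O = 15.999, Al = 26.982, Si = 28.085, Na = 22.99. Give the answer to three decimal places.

0.996 Al apfu

3.88 wt% Na2O ÷ 61.979 g/mol = 0.06260 mol, giving 0.12520 Na and 0.06260 O.
11.40 wt% K2O ÷ 94.195 g/mol = 0.12103 mol, giving 0.24206 K and 0.12103 O.
18.67 wt% Al2O3 ÷ 101.961 g/mol = 0.18311 mol, giving 0.36622 Al and 0.54933 O.
66.35 wt% SiO2 ÷ 60.083 g/mol = 1.10431 mol, giving 1.10431 Si and 2.20862 O.
Oxygen sums to 2.94158; scaling by 8/2.94158 = 2.71963 puts the formula on 8 O.
Al: 0.36622 × 2.71963 = 0.996 atoms per formula unit.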